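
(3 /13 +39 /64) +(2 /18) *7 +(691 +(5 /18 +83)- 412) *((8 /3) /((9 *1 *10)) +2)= 744925189 /1010880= 736.91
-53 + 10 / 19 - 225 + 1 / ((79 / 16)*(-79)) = -32902856 / 118579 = -277.48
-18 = -18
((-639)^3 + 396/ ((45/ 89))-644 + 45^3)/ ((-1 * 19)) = 1304129274/ 95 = 13727676.57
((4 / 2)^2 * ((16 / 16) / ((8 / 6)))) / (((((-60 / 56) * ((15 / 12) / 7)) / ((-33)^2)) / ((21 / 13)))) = -8964648 / 325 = -27583.53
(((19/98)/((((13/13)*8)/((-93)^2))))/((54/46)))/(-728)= -419957/1712256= -0.25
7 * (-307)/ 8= -2149/ 8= -268.62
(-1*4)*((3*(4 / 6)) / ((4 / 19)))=-38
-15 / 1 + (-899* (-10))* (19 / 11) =170645 / 11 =15513.18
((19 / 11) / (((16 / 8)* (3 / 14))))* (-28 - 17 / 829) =-1029819 / 9119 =-112.93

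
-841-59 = -900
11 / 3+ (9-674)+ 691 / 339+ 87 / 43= -9581050 / 14577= -657.27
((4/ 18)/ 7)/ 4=1/ 126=0.01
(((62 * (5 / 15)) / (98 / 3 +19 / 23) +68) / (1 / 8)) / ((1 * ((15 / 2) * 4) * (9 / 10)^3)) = 42286400 / 1684719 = 25.10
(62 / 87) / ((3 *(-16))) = -31 / 2088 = -0.01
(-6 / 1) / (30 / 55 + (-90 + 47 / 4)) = 264 / 3419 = 0.08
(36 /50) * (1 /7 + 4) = 522 /175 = 2.98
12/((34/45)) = 270/17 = 15.88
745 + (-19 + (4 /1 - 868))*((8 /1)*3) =-20447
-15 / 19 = -0.79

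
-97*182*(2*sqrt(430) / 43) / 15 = -1135.14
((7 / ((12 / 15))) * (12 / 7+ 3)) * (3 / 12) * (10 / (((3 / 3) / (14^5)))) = 55463100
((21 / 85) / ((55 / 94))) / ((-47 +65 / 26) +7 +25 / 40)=-15792 / 1379125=-0.01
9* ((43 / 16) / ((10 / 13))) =5031 / 160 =31.44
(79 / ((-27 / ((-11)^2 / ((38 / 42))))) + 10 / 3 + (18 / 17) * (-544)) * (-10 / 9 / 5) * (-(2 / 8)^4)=-164839 / 196992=-0.84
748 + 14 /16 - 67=5455 /8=681.88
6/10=3/5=0.60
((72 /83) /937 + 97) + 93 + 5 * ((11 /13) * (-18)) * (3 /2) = 76605371 /1011023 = 75.77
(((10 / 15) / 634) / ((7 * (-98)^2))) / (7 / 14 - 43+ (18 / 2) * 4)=-1 / 415569882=-0.00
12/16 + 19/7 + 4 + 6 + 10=657/28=23.46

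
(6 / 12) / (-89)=-1 / 178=-0.01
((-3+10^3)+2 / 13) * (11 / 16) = 142593 / 208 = 685.54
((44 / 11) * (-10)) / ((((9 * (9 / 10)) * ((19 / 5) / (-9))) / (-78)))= -52000 / 57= -912.28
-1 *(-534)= 534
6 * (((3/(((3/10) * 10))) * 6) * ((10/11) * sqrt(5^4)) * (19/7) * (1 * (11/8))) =21375/7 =3053.57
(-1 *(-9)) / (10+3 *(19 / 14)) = 126 / 197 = 0.64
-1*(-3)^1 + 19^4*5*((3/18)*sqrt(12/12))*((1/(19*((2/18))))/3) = 34301/2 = 17150.50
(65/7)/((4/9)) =20.89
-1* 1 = -1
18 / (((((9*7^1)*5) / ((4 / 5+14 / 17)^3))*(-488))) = -657018 / 1311156875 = -0.00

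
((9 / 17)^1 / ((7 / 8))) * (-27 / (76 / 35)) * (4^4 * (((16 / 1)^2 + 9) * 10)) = -1648512000 / 323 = -5103752.32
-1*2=-2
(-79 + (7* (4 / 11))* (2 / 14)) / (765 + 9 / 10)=-8650 / 84249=-0.10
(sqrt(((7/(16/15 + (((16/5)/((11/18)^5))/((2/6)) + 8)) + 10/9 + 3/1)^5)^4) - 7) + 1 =1584641.41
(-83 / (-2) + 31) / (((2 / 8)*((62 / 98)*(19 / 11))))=156310 / 589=265.38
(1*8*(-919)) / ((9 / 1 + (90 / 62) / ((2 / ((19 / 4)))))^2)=-452177408 / 9529569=-47.45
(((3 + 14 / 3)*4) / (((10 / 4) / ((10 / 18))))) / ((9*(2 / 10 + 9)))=20 / 243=0.08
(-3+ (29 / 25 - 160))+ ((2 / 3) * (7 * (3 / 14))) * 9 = -3821 / 25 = -152.84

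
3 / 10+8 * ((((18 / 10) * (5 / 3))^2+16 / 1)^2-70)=44403 / 10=4440.30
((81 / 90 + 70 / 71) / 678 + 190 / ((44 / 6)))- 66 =-212273851 / 5295180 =-40.09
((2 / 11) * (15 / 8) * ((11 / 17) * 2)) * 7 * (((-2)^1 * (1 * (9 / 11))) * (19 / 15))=-1197 / 187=-6.40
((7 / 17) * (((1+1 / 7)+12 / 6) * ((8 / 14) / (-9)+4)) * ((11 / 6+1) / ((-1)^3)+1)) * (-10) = 300080 / 3213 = 93.40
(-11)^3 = -1331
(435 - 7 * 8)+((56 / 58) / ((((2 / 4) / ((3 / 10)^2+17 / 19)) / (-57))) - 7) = 263.61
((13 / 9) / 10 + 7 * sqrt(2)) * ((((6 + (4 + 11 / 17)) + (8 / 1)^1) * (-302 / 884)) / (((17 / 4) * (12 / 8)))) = -1340276 * sqrt(2) / 191607- 95734 / 663255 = -10.04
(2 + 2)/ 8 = 1/ 2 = 0.50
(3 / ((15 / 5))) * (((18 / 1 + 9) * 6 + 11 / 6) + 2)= 995 / 6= 165.83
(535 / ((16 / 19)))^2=103327225 / 256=403621.97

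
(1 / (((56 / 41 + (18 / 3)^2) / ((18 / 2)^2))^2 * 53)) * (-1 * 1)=-11029041 / 124392272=-0.09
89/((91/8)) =712/91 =7.82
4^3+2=66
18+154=172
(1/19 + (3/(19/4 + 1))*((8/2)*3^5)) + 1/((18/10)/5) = 2005676/3933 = 509.96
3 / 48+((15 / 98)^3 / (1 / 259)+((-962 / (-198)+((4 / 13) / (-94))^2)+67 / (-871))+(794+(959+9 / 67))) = 1171239035077732237 / 665890164956016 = 1758.91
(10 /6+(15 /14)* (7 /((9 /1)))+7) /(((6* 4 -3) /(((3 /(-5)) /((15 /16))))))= -152 /525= -0.29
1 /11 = 0.09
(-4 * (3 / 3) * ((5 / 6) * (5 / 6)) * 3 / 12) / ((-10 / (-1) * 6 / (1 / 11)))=-5 / 4752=-0.00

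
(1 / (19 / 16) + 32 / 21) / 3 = 944 / 1197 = 0.79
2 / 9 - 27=-241 / 9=-26.78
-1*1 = -1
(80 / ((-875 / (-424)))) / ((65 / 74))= 502016 / 11375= 44.13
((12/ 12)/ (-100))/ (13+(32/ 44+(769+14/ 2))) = -11/ 868700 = -0.00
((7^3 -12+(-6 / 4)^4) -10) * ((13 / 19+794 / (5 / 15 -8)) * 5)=-167728.19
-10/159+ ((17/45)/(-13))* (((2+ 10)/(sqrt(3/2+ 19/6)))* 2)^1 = -68* sqrt(42)/1365 - 10/159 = -0.39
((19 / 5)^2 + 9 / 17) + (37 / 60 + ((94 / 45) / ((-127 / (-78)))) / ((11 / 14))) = 40893191 / 2374900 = 17.22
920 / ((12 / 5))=1150 / 3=383.33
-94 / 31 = -3.03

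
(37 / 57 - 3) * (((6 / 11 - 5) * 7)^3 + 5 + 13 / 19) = 102721021190 / 1441473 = 71261.15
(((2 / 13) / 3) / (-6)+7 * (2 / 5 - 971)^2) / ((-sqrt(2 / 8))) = -38577535492 / 2925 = -13188901.02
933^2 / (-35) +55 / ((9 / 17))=-7801676 / 315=-24767.23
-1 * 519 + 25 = -494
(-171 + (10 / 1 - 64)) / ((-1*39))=5.77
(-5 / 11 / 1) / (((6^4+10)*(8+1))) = -5 / 129294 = -0.00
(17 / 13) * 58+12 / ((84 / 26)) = 7240 / 91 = 79.56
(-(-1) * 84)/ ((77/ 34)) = 37.09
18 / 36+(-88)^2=15489 / 2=7744.50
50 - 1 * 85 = -35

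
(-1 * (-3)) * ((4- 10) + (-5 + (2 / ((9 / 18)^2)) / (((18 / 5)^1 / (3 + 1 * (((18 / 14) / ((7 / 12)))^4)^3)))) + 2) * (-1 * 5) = -83932298550867627003067165 / 191581231380566414401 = -438102.93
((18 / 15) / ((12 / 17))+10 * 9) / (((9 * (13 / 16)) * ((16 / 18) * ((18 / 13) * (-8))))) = -917 / 720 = -1.27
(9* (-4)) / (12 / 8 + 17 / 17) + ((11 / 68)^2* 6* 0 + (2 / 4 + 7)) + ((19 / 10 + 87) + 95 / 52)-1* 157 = -3805 / 52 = -73.17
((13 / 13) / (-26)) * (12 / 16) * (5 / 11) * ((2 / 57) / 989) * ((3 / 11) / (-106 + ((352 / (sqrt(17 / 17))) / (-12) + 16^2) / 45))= 405 / 322303081672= 0.00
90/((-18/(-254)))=1270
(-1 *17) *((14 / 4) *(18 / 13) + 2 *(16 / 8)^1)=-1955 / 13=-150.38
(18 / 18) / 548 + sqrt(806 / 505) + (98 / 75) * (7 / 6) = 2.79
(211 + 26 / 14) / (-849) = -0.25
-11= -11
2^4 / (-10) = -1.60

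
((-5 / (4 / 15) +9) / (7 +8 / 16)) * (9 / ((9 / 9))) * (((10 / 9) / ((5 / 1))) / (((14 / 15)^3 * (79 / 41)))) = -359775 / 216776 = -1.66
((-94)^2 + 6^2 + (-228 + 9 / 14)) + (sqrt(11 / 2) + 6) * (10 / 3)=8672.46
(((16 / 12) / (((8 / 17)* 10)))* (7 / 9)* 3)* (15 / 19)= 119 / 228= 0.52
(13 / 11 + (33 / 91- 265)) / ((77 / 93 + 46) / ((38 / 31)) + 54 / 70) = -150319830 / 22236929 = -6.76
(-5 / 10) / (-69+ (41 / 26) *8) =0.01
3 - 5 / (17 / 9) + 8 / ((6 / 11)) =766 / 51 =15.02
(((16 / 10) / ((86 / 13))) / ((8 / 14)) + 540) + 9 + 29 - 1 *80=107161 / 215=498.42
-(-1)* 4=4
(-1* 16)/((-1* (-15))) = -16/15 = -1.07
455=455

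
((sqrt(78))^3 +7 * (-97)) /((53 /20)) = -13580 /53 +1560 * sqrt(78) /53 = 3.73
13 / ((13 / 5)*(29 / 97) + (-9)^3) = -6305 / 353188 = -0.02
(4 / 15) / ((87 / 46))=184 / 1305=0.14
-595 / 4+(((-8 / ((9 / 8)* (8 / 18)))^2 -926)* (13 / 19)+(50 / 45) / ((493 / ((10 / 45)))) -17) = -1894300201 / 3034908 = -624.17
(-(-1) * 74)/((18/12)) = 148/3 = 49.33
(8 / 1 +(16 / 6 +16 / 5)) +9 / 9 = 223 / 15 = 14.87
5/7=0.71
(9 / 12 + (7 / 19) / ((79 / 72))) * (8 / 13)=13038 / 19513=0.67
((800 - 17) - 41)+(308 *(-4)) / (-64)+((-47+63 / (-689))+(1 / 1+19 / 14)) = 13823021 / 19292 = 716.52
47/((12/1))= 47/12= 3.92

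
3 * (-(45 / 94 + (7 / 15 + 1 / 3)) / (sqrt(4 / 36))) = -5409 / 470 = -11.51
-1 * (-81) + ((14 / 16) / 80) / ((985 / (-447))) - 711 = -397155129 / 630400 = -630.00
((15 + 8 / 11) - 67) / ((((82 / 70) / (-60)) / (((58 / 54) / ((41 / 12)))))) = 15265600 / 18491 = 825.57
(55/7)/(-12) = -55/84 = -0.65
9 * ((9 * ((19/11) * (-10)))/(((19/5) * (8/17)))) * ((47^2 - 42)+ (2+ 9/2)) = -149645475/88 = -1700516.76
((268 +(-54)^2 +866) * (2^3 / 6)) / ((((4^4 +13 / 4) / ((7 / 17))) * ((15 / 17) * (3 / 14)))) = 47040 / 1037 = 45.36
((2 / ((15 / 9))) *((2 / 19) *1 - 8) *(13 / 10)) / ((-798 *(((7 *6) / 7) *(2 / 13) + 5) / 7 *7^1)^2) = -2197 / 3985367078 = -0.00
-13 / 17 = -0.76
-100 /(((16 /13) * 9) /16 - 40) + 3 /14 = 2819 /1022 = 2.76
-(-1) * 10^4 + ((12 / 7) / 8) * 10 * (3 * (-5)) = 69775 / 7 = 9967.86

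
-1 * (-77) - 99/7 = 440/7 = 62.86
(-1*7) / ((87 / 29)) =-7 / 3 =-2.33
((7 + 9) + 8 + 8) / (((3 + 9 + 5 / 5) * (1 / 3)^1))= 96 / 13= 7.38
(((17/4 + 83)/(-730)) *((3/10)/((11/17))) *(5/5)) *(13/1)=-231387/321200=-0.72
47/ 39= 1.21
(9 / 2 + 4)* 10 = 85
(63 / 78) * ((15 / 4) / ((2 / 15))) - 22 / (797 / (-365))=5436065 / 165776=32.79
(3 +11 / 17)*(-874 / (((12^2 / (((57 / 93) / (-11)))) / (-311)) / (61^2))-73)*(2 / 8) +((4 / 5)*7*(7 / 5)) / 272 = -240257012821 / 673200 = -356888.02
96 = 96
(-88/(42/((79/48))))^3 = -656234909/16003008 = -41.01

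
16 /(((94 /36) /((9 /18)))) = 144 /47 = 3.06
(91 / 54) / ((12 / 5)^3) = 11375 / 93312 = 0.12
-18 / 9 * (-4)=8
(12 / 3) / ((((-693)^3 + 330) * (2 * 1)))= -2 / 332812227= -0.00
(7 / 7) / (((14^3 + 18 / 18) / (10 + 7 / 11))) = 13 / 3355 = 0.00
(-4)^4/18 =128/9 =14.22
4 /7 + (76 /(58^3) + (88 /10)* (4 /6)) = 32975923 /5121690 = 6.44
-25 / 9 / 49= -25 / 441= -0.06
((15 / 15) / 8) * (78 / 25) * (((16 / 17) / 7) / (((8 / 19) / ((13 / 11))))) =9633 / 65450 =0.15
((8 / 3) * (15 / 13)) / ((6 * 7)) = 20 / 273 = 0.07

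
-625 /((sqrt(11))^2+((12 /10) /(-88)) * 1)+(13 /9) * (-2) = -1300342 /21753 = -59.78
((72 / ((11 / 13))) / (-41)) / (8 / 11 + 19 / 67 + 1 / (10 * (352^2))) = -2354626560 / 1146863849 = -2.05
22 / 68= 11 / 34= 0.32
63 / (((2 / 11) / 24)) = 8316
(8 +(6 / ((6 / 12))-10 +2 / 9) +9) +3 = 200 / 9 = 22.22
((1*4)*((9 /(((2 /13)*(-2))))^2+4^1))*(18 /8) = 123777 /16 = 7736.06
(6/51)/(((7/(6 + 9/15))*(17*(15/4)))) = 0.00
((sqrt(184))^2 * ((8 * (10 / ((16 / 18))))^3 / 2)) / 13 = 67068000 / 13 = 5159076.92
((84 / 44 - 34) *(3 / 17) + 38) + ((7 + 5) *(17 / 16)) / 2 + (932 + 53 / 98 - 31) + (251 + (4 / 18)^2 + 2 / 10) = 35373457249 / 29688120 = 1191.50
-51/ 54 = -17/ 18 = -0.94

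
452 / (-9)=-452 / 9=-50.22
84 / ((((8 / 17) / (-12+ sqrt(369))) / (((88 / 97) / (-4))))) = 47124 / 97 - 11781 * sqrt(41) / 97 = -291.87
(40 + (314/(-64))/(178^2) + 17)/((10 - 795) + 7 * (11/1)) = -57791459/717832704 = -0.08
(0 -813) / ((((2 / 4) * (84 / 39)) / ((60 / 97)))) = -317070 / 679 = -466.97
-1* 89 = -89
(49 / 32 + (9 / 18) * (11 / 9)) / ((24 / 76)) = 11723 / 1728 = 6.78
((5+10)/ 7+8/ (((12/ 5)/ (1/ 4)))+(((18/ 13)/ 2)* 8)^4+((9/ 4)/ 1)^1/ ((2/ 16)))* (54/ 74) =10384777737/ 14794598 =701.93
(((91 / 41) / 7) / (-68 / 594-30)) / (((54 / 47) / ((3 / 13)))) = -0.00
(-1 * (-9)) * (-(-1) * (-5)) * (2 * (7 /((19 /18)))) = -11340 /19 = -596.84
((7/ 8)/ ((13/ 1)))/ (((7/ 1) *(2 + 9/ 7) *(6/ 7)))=49/ 14352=0.00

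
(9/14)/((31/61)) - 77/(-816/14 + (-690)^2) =914597191/723107364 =1.26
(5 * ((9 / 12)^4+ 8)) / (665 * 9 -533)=10645 / 1395712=0.01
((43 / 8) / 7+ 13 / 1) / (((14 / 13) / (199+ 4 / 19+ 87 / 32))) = 175793397 / 68096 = 2581.55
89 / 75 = 1.19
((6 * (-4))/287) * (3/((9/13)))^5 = -2970344/23247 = -127.77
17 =17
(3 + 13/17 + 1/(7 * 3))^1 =1361/357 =3.81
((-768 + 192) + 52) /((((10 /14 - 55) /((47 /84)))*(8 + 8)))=6157 /18240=0.34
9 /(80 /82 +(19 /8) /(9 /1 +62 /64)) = 13079 /1764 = 7.41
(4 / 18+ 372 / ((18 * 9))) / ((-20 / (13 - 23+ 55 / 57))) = 1751 / 1539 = 1.14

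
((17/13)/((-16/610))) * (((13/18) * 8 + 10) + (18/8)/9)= -2991745/3744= -799.08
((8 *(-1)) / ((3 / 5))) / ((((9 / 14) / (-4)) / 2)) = 4480 / 27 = 165.93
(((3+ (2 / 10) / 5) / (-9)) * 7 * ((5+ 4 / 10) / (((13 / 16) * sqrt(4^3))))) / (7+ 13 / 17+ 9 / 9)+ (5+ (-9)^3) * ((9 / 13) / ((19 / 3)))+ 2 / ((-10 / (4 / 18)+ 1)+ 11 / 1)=-12057913778 / 151812375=-79.43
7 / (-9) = -7 / 9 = -0.78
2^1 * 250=500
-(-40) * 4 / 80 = 2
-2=-2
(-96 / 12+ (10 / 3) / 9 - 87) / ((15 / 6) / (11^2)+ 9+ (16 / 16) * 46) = -123662 / 71901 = -1.72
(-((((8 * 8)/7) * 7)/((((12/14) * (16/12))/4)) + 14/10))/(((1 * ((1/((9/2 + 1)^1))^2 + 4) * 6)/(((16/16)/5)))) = -136367/73200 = -1.86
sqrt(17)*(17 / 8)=17*sqrt(17) / 8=8.76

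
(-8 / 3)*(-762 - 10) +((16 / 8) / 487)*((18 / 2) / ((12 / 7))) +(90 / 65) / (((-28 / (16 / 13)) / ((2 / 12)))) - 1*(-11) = 2069.68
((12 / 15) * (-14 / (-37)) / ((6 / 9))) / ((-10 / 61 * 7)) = -366 / 925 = -0.40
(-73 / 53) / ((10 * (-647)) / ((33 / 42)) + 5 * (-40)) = 803 / 4917340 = 0.00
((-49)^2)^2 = 5764801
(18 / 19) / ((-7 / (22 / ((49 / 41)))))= -16236 / 6517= -2.49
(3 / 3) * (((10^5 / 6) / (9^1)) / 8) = 6250 / 27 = 231.48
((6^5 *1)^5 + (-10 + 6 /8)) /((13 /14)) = 61234466526002433713 /2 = 30617233263001216856.50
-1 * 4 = -4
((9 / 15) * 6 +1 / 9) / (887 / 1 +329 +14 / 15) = 167 / 54762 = 0.00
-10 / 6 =-5 / 3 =-1.67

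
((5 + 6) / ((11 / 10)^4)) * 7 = 70000 / 1331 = 52.59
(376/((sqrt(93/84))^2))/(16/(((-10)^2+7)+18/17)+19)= 2762848/155775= 17.74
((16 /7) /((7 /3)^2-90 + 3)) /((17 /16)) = -1152 /43673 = -0.03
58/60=29/30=0.97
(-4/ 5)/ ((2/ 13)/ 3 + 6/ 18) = -52/ 25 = -2.08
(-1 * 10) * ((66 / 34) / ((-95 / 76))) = 15.53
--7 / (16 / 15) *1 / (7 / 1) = 0.94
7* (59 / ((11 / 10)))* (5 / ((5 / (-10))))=-41300 / 11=-3754.55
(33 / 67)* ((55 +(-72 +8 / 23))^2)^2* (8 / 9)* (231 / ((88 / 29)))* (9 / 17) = 432440467703937 / 318738899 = 1356723.23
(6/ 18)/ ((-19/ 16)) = -16/ 57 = -0.28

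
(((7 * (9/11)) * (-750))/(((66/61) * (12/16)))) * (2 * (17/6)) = -3629500/121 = -29995.87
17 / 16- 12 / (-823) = 14183 / 13168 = 1.08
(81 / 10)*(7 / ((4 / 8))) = 567 / 5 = 113.40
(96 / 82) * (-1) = -48 / 41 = -1.17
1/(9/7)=7/9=0.78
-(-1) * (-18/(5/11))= -198/5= -39.60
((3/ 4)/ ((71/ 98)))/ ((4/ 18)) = 1323/ 284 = 4.66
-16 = -16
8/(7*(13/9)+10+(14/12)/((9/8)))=216/571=0.38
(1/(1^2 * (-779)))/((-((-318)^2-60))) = 1/78728856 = 0.00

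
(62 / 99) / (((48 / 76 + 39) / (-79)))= -93062 / 74547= -1.25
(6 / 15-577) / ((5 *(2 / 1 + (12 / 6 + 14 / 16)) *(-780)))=1922 / 63375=0.03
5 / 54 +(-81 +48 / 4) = -3721 / 54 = -68.91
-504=-504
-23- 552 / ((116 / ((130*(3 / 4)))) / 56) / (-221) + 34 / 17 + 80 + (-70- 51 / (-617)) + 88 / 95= 3108612768 / 28897195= 107.57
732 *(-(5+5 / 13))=-51240 / 13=-3941.54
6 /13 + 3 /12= 37 /52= 0.71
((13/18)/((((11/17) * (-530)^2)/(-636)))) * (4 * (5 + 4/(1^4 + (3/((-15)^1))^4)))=-248846/2737185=-0.09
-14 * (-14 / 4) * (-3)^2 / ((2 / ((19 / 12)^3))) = 336091 / 384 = 875.24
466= 466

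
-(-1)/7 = 1/7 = 0.14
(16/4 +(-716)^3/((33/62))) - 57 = -22757826901/33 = -689631118.21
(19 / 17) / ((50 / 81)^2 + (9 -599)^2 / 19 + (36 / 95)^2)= 1125047475 / 18442892221952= 0.00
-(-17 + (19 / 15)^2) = 3464 / 225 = 15.40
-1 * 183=-183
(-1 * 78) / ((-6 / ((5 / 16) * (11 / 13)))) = 55 / 16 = 3.44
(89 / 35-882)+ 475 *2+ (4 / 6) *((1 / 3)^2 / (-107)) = 7132871 / 101115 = 70.54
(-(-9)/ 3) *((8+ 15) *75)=5175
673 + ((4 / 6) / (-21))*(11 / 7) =296771 / 441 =672.95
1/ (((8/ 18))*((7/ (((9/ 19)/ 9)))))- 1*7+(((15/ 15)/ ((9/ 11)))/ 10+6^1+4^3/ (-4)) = -403649/ 23940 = -16.86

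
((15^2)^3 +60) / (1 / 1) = 11390685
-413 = -413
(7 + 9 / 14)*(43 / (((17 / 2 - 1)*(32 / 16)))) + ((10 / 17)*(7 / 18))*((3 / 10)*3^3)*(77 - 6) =273941 / 1785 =153.47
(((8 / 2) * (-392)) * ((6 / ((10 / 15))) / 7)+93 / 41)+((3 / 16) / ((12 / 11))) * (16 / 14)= -2013.54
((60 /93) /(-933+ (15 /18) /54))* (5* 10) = -324000 /9370897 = -0.03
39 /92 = 0.42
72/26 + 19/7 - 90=-84.52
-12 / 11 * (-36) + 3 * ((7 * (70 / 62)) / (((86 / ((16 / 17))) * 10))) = 9796020 / 249271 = 39.30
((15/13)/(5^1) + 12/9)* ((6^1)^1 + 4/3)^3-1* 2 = 647422/1053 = 614.84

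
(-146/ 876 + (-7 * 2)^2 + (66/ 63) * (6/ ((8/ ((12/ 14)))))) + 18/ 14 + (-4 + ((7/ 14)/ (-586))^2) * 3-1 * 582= -80000965679/ 201916848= -396.21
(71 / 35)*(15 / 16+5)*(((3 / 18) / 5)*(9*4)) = 4047 / 280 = 14.45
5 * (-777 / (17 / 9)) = -34965 / 17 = -2056.76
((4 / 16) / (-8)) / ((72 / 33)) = -11 / 768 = -0.01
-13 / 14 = -0.93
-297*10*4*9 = -106920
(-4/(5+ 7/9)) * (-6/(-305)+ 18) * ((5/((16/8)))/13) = -24732/10309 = -2.40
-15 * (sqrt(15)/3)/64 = -5 * sqrt(15)/64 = -0.30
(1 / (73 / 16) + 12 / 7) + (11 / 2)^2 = 65783 / 2044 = 32.18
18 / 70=9 / 35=0.26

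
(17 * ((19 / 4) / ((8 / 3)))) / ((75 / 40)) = 323 / 20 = 16.15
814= 814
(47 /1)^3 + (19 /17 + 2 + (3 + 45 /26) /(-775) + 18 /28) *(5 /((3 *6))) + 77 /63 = 74687223584 /719355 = 103825.27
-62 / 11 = -5.64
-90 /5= -18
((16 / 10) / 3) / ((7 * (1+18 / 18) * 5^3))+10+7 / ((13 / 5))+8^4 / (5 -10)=-806.51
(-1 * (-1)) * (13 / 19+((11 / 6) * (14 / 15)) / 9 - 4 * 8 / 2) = -116392 / 7695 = -15.13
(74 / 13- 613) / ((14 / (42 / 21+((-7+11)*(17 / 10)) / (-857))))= -6739172 / 77987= -86.41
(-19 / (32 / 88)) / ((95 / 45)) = -99 / 4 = -24.75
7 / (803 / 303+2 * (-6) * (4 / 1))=-303 / 1963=-0.15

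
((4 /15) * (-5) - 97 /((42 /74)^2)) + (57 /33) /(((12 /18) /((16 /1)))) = -1266095 /4851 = -261.00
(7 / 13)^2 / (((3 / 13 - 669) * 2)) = -7 / 32292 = -0.00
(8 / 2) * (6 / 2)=12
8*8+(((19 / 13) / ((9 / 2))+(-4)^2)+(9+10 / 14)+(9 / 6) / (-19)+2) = 2861983 / 31122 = 91.96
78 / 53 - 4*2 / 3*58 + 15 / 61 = -1483453 / 9699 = -152.95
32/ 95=0.34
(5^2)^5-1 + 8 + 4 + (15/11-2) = 107421989/11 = 9765635.36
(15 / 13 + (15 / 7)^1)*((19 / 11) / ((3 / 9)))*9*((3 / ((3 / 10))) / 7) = 1539000 / 7007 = 219.64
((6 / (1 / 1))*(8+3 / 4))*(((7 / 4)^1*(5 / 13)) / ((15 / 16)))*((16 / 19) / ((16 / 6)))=11.90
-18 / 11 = -1.64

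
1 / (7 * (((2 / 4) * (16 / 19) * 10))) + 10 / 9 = 5771 / 5040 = 1.15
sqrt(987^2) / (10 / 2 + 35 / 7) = 987 / 10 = 98.70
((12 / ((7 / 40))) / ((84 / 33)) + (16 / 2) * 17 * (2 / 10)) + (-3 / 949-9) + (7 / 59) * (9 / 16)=9921225479 / 219484720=45.20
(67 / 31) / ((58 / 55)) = 3685 / 1798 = 2.05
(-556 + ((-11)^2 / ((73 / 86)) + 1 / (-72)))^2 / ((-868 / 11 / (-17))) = 883144577112523 / 23978965248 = 36829.97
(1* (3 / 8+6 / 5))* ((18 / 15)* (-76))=-3591 / 25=-143.64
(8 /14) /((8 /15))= 15 /14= 1.07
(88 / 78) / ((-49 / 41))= -1804 / 1911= -0.94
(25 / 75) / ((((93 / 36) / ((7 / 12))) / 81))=189 / 31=6.10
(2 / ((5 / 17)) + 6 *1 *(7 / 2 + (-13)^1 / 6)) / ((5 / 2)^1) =148 / 25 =5.92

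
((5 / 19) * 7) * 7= 245 / 19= 12.89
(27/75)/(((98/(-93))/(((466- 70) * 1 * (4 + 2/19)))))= -12926628/23275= -555.39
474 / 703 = 0.67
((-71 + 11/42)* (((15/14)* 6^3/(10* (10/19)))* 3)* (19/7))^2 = 7547267536250121/11764900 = 641507155.71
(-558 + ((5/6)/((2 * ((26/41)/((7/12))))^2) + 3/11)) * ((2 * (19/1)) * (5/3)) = -1361198025175/38548224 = -35311.56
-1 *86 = -86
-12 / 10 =-6 / 5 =-1.20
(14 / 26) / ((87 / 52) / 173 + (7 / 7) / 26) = 4844 / 433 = 11.19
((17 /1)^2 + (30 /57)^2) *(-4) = -417716 /361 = -1157.11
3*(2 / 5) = 6 / 5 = 1.20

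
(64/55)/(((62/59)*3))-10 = -49262/5115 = -9.63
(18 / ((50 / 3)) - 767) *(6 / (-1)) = 114888 / 25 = 4595.52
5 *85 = 425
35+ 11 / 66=35.17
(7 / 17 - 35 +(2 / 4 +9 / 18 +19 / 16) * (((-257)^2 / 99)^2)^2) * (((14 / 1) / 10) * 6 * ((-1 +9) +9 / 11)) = 7688678946965210924012773 / 239508605160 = 32101890209034.07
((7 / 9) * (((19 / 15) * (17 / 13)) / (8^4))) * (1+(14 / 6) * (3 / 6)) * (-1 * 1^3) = -2261 / 3317760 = -0.00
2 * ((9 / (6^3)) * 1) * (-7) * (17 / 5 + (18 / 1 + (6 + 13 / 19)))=-4669 / 285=-16.38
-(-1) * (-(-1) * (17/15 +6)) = 107/15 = 7.13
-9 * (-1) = 9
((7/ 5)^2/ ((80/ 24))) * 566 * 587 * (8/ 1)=195358296/ 125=1562866.37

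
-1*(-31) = 31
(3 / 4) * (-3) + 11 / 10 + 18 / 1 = 337 / 20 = 16.85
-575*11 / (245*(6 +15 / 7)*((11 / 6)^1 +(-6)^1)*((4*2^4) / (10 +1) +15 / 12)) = 22264 / 206815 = 0.11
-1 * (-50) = 50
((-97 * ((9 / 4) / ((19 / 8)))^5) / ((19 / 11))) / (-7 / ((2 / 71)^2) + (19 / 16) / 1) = 1194766848 / 245908819987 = 0.00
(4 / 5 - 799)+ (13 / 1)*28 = -434.20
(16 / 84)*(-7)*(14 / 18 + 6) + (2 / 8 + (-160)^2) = 2763851 / 108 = 25591.21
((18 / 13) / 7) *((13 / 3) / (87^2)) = 2 / 17661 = 0.00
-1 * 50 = -50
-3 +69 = 66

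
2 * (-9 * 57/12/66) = -57/44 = -1.30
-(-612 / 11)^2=-374544 / 121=-3095.40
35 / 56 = 5 / 8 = 0.62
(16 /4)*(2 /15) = 0.53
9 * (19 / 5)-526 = -2459 / 5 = -491.80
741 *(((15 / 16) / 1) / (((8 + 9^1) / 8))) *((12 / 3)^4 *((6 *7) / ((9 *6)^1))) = 1106560 / 17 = 65091.76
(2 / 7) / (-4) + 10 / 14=0.64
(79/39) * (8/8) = 79/39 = 2.03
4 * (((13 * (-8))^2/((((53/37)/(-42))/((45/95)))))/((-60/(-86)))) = -4336480512/5035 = -861267.23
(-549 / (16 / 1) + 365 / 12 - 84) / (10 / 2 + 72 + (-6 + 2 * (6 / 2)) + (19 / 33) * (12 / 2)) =-46409 / 42480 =-1.09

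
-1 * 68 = -68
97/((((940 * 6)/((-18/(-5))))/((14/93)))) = 679/72850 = 0.01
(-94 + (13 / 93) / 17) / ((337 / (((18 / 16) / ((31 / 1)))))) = -445803 / 44044552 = -0.01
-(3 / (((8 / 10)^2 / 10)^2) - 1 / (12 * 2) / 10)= -703121 / 960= -732.42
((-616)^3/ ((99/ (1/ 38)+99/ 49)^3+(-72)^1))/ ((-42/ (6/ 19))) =3928550467072/ 119205899411543775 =0.00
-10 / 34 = -5 / 17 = -0.29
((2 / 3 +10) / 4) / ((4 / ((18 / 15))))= 4 / 5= 0.80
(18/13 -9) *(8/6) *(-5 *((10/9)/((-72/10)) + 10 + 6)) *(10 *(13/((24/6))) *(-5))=-3529625/27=-130726.85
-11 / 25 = -0.44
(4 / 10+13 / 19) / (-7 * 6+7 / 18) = -1854 / 71155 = -0.03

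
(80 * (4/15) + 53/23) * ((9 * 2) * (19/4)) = 92967/46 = 2021.02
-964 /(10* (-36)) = 241 /90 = 2.68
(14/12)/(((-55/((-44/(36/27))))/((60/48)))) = 7/8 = 0.88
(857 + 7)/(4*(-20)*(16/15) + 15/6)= -5184/497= -10.43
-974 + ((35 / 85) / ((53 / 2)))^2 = -790693978 / 811801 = -974.00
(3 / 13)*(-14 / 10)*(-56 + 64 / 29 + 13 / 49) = 17553 / 1015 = 17.29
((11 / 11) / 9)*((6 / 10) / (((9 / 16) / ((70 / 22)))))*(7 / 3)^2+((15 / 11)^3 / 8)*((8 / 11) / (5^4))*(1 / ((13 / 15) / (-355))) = 87971399 / 46250919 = 1.90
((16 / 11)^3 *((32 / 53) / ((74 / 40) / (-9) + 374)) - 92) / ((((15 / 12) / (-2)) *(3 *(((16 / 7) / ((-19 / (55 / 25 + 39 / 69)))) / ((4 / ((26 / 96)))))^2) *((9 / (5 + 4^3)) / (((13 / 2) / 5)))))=115661029760775238208 / 119992339576989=963903.45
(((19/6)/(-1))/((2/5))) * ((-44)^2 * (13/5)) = -119548/3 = -39849.33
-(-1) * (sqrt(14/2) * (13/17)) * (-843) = -1705.58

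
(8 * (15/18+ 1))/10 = 22/15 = 1.47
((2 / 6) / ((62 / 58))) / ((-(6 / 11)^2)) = -3509 / 3348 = -1.05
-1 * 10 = -10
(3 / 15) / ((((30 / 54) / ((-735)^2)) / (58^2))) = 654234084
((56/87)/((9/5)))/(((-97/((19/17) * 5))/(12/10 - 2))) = 21280/1291167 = 0.02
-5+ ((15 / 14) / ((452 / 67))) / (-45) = -94987 / 18984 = -5.00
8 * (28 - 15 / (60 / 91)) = 42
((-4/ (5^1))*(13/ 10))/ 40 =-13/ 500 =-0.03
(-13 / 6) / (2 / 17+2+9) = -221 / 1134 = -0.19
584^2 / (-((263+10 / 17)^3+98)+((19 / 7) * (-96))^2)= -0.02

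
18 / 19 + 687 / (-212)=-9237 / 4028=-2.29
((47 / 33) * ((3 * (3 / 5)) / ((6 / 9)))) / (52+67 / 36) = 7614 / 106645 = 0.07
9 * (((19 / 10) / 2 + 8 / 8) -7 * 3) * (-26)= 44577 / 10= 4457.70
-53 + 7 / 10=-523 / 10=-52.30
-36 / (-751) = 36 / 751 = 0.05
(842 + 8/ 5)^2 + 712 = 17809324/ 25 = 712372.96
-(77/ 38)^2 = -5929/ 1444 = -4.11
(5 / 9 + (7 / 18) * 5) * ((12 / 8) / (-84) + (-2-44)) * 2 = -230.09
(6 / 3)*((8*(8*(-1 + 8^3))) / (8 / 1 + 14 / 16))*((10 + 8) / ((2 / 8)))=37675008 / 71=530633.92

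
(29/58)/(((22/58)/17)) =493/22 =22.41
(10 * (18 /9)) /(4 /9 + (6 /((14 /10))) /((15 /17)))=630 /167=3.77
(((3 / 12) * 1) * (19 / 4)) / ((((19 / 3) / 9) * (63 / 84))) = 9 / 4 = 2.25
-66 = -66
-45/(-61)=45/61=0.74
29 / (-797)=-29 / 797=-0.04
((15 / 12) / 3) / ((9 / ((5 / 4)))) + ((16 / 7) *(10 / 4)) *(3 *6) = 311215 / 3024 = 102.92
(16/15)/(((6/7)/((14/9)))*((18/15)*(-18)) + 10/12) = -1568/16271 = -0.10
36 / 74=18 / 37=0.49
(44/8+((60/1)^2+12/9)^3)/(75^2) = 100888975889/12150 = 8303619.41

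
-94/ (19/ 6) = -564/ 19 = -29.68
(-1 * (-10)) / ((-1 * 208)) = -5 / 104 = -0.05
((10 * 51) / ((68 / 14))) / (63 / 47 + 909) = 1645 / 14262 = 0.12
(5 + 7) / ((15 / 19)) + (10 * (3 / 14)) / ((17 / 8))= 9644 / 595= 16.21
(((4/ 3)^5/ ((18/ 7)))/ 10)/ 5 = 1792/ 54675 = 0.03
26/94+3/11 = 284/517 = 0.55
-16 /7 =-2.29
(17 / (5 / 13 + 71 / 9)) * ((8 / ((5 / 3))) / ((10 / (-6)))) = -17901 / 3025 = -5.92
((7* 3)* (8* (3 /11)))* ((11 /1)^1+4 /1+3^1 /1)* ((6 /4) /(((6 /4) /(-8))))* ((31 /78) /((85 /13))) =-374976 /935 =-401.04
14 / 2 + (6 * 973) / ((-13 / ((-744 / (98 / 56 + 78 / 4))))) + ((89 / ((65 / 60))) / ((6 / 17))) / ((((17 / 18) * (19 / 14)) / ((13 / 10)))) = 67041485 / 4199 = 15966.06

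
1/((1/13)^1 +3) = 13/40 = 0.32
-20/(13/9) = -180/13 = -13.85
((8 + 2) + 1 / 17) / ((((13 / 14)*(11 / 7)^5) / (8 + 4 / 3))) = 375535608 / 35592271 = 10.55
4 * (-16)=-64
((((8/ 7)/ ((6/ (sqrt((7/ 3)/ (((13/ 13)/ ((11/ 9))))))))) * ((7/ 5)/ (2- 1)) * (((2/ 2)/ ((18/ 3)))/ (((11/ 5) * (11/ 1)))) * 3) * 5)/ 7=10 * sqrt(231)/ 22869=0.01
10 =10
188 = 188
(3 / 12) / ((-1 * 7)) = -1 / 28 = -0.04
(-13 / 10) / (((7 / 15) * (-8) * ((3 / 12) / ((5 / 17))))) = 195 / 476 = 0.41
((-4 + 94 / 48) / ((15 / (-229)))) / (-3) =-11221 / 1080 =-10.39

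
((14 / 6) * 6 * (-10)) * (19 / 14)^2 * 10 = -18050 / 7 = -2578.57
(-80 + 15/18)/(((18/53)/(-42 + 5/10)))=2089525/216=9673.73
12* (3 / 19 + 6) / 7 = 1404 / 133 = 10.56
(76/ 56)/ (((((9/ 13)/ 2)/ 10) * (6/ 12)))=4940/ 63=78.41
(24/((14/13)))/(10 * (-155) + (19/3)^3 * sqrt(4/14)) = -6779700/467917913 - 1111158 * sqrt(14)/3275425391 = -0.02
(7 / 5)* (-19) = -26.60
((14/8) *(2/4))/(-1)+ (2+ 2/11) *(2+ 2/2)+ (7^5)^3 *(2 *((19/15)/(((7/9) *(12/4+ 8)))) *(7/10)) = 2164888048546483/2200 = 984040022066.58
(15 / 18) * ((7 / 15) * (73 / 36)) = 511 / 648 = 0.79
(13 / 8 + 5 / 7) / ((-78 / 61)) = -7991 / 4368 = -1.83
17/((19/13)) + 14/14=240/19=12.63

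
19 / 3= 6.33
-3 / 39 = -1 / 13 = -0.08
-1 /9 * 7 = -0.78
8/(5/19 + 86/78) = 1482/253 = 5.86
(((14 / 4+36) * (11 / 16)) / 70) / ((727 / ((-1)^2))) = 869 / 1628480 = 0.00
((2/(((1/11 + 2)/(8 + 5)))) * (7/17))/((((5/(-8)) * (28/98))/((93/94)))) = -2606604/91885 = -28.37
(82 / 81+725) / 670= 58807 / 54270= 1.08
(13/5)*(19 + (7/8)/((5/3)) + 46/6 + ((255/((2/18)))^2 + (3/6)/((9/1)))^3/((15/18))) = 4431155716108204228516813/9720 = 455880217706605373304.20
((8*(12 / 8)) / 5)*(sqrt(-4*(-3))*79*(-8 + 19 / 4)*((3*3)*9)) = -499122*sqrt(3) / 5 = -172900.93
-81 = -81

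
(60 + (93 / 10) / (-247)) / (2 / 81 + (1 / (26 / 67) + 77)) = 11996667 / 15925895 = 0.75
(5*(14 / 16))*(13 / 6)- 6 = 167 / 48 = 3.48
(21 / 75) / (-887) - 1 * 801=-17762182 / 22175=-801.00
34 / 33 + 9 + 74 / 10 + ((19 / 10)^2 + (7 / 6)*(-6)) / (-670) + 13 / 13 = 40760587 / 2211000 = 18.44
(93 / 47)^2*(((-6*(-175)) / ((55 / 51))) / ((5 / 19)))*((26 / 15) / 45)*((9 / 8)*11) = 6905.03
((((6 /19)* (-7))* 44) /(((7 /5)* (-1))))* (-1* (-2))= 138.95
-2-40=-42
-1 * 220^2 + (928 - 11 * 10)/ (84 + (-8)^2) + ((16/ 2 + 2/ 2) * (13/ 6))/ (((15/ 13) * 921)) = -8245689151/ 170385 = -48394.45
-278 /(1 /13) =-3614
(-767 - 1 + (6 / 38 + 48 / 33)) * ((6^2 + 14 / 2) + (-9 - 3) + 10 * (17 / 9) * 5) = -96139.06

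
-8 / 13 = -0.62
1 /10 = 0.10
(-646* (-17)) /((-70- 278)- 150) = -5491 /249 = -22.05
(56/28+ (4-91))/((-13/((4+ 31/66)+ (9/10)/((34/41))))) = 62327/1716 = 36.32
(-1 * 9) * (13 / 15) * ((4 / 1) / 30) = -26 / 25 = -1.04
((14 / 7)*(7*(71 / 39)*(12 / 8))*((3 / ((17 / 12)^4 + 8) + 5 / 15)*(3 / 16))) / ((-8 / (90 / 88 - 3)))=1450279299 / 1404671488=1.03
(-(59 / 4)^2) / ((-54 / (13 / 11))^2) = -0.10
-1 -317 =-318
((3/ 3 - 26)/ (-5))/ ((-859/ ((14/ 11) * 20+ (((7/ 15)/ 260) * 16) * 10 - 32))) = 13424/ 368511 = 0.04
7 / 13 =0.54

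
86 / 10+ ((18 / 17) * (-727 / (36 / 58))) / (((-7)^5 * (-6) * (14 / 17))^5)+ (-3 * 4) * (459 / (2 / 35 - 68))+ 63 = 5090350182338083803829178768126749181 / 33342586737504471309066572512373760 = 152.67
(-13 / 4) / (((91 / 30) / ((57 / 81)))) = -95 / 126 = -0.75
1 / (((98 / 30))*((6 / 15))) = 75 / 98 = 0.77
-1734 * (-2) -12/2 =3462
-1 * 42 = -42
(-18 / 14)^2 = 81 / 49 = 1.65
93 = 93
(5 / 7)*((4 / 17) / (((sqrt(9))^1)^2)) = 20 / 1071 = 0.02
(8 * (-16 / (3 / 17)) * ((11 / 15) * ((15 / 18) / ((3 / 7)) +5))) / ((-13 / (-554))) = -157413.87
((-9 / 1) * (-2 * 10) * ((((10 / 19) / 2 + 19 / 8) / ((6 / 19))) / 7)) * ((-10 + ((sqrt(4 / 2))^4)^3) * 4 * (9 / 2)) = 1461645 / 7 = 208806.43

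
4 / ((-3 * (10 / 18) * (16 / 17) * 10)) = -51 / 200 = -0.26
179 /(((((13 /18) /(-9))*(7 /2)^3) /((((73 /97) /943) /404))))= -4233708 /41194788089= -0.00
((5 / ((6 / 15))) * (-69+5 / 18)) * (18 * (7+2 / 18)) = -989600 / 9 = -109955.56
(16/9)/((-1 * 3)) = -16/27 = -0.59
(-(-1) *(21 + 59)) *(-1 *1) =-80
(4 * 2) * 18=144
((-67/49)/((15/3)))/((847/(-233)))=15611/207515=0.08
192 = 192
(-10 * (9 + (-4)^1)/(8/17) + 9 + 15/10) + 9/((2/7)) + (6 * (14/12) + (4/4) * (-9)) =-265/4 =-66.25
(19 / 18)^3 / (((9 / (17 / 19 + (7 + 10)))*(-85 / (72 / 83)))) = -1444 / 60507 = -0.02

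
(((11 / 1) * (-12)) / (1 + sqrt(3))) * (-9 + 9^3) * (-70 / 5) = -665280 + 665280 * sqrt(3) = 487018.76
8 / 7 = 1.14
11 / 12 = 0.92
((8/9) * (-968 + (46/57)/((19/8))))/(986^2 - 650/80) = -67070464/75807321741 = -0.00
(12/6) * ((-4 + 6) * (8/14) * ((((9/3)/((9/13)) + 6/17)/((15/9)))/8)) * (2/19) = 956/11305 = 0.08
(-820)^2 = 672400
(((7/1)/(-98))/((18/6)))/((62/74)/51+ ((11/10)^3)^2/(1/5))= -62900000/23443949249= -0.00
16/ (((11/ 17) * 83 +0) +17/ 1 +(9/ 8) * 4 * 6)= 272/ 1661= 0.16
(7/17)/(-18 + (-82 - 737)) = -7/14229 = -0.00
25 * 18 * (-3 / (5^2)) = -54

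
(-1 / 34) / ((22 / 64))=-0.09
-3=-3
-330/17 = -19.41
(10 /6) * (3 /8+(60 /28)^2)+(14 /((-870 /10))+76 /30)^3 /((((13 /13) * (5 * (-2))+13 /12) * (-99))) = 34995264361087 /4219760391000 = 8.29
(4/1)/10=2/5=0.40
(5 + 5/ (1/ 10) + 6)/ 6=61/ 6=10.17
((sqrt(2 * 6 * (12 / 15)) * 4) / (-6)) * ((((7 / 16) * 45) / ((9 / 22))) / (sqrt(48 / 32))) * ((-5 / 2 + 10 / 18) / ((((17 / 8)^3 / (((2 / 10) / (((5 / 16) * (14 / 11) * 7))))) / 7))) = 1734656 * sqrt(10) / 663255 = 8.27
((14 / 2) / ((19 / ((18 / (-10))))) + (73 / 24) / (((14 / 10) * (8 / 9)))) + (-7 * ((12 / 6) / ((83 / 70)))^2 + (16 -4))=-1798688831 / 293195840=-6.13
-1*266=-266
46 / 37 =1.24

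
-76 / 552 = -19 / 138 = -0.14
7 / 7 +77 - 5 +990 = 1063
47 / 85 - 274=-23243 / 85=-273.45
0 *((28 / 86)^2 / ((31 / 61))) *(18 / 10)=0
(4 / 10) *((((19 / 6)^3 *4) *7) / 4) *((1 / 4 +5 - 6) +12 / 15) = 48013 / 10800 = 4.45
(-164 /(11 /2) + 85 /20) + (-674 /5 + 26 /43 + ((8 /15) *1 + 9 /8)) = -8974051 /56760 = -158.11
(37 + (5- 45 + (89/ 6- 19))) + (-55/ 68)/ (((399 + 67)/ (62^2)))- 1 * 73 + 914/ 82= -36877492/ 487203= -75.69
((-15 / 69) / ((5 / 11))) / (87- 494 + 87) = 11 / 7360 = 0.00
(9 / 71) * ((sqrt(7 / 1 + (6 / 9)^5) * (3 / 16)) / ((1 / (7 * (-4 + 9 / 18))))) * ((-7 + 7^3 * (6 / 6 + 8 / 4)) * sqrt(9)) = -75117 * sqrt(5199) / 1136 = -4767.82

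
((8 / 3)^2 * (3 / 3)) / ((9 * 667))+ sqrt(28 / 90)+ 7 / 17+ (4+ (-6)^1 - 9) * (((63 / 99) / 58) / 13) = 9639505 / 23879934+ sqrt(70) / 15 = 0.96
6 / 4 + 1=5 / 2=2.50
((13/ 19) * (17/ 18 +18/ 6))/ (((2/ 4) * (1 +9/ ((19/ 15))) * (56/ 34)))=15691/ 38808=0.40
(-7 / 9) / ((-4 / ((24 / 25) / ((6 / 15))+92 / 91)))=388 / 585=0.66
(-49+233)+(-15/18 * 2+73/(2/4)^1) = 985/3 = 328.33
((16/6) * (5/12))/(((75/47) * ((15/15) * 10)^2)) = 47/6750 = 0.01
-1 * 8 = -8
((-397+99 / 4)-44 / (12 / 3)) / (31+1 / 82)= -62853 / 5086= -12.36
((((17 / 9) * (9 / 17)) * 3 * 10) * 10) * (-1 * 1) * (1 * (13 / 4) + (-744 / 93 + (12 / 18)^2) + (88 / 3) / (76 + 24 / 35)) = 215375 / 183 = 1176.91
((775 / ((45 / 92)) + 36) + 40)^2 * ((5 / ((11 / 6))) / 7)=2233231360 / 2079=1074185.36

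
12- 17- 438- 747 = -1190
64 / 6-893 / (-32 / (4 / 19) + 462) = 7241 / 930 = 7.79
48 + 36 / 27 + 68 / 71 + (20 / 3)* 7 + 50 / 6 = 22427 / 213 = 105.29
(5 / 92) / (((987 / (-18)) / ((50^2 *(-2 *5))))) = 187500 / 7567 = 24.78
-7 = -7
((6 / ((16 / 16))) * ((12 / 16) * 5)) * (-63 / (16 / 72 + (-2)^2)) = -25515 / 76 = -335.72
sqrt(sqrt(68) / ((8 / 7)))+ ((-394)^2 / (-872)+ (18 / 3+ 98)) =-16137 / 218+ 17^(1 / 4) * sqrt(7) / 2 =-71.34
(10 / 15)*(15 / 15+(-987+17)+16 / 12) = -5806 / 9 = -645.11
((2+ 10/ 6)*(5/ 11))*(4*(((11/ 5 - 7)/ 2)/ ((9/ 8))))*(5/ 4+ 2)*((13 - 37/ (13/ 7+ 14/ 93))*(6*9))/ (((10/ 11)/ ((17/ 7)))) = 1656036096/ 45745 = 36201.47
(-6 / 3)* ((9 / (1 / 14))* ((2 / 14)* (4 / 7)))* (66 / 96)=-99 / 7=-14.14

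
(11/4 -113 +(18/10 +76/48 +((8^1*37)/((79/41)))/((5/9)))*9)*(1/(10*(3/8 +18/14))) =1776124/12245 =145.05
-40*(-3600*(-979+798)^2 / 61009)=4717584000 / 61009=77326.03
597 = 597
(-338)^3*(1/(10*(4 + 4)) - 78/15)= 400625147/2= 200312573.50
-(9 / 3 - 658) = 655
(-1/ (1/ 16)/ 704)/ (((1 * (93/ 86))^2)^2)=-13675204/ 822857211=-0.02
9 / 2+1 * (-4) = 1 / 2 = 0.50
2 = 2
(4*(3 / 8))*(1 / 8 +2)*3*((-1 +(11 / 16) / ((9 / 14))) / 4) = 85 / 512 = 0.17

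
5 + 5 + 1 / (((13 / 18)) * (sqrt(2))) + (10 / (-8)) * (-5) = 9 * sqrt(2) / 13 + 65 / 4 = 17.23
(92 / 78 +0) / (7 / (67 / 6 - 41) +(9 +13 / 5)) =20585 / 198354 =0.10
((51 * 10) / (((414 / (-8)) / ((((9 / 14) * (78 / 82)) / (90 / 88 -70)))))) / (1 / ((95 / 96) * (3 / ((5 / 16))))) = 3325608 / 4006807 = 0.83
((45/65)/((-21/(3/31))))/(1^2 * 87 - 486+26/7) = 9/1115101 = 0.00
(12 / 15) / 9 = 4 / 45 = 0.09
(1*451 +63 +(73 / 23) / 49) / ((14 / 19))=11007669 / 15778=697.66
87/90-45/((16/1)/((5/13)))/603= 201697/209040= 0.96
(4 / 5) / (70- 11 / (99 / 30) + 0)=3 / 250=0.01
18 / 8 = 2.25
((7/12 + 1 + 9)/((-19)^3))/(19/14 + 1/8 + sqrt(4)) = -1778/4012515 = -0.00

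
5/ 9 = 0.56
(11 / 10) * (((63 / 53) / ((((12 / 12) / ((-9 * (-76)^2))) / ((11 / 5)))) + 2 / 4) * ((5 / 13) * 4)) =-792545149 / 3445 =-230056.65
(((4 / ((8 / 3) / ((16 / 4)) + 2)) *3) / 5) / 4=9 / 40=0.22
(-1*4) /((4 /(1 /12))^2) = -1 /576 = -0.00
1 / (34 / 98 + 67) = 0.01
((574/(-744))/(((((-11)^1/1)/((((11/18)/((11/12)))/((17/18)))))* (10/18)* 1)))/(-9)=-287/28985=-0.01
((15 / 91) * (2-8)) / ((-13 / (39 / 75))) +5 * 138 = 313968 / 455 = 690.04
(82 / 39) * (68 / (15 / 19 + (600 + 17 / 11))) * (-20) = -728365 / 153426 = -4.75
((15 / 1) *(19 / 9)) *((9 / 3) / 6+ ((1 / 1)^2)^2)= 47.50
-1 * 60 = -60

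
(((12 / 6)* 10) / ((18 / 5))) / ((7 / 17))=850 / 63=13.49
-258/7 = -36.86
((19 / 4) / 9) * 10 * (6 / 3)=95 / 9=10.56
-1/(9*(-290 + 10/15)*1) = 1/2604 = 0.00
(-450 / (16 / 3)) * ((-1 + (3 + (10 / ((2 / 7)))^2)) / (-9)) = 92025 / 8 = 11503.12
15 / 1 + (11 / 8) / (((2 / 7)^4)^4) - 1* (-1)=365562244654219 / 524288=697254647.55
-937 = -937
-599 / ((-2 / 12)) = 3594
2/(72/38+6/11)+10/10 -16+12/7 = -12.47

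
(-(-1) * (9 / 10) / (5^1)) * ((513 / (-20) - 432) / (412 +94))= -82377 / 506000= -0.16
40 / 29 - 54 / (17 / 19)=-58.97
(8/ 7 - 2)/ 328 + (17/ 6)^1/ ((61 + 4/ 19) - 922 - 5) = -11909/ 2023350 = -0.01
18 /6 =3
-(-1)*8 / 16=1 / 2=0.50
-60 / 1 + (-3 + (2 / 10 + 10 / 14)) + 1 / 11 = -23868 / 385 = -61.99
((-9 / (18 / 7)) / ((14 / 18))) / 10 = -9 / 20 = -0.45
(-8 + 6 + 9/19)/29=-1/19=-0.05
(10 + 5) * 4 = 60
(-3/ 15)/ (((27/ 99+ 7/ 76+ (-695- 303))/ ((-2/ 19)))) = -88/ 4170115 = -0.00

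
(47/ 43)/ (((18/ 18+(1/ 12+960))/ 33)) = 0.04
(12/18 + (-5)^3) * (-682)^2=-173491252/3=-57830417.33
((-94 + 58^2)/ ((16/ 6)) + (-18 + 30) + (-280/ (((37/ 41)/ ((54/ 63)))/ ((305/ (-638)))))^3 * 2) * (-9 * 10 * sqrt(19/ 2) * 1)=-1216825069846663778895 * sqrt(38)/ 6577141914508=-1140467029.18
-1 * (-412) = 412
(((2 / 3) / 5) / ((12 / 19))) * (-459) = -969 / 10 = -96.90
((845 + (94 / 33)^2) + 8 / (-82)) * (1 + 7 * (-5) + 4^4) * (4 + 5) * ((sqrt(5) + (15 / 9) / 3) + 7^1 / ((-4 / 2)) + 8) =8455164150 * sqrt(5) / 4961 + 128236656275 / 14883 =12427307.78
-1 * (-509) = 509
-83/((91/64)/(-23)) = 122176/91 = 1342.59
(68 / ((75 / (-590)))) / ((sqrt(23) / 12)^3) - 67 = -4621824*sqrt(23) / 2645 - 67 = -8447.15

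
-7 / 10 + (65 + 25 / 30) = 977 / 15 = 65.13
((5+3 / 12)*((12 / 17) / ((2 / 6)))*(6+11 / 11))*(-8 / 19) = -10584 / 323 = -32.77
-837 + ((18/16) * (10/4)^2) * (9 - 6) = -26109/32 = -815.91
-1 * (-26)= 26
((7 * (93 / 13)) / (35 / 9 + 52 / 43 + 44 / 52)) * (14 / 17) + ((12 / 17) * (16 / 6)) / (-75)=131788429 / 19065075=6.91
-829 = -829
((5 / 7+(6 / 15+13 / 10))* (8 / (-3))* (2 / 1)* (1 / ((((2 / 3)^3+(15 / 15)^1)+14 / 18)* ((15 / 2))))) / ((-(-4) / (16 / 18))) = -676 / 3675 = -0.18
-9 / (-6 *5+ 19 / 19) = 9 / 29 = 0.31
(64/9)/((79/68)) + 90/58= 158203/20619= 7.67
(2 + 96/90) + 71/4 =1249/60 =20.82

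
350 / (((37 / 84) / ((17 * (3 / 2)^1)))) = 749700 / 37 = 20262.16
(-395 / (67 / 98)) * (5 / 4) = -96775 / 134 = -722.20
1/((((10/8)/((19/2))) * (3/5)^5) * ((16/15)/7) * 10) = 83125/1296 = 64.14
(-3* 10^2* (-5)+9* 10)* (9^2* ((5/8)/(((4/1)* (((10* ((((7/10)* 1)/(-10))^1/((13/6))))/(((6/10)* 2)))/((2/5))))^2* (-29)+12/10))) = -272068875/706444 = -385.12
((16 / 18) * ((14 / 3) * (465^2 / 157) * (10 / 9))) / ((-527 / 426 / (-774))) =3971530.91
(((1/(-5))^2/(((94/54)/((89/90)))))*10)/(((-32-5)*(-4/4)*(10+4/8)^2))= 0.00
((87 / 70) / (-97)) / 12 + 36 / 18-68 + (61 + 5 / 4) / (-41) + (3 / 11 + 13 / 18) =-7333813381 / 110242440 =-66.52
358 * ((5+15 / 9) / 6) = 3580 / 9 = 397.78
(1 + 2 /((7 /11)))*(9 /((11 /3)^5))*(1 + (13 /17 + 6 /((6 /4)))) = 887922 /2737867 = 0.32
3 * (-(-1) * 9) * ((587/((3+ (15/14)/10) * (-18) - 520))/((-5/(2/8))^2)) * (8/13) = -110943/2620475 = -0.04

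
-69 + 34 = -35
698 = 698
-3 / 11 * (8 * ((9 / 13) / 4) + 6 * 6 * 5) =-7074 / 143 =-49.47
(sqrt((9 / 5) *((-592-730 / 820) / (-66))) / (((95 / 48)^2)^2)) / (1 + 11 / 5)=165888 *sqrt(328894005) / 36734231875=0.08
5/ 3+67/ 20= 301/ 60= 5.02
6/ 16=3/ 8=0.38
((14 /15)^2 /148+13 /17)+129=18365783 /141525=129.77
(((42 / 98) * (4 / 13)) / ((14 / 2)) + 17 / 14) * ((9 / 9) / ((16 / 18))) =14139 / 10192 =1.39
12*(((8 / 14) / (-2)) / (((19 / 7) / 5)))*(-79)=9480 / 19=498.95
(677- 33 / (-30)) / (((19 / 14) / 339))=16091313 / 95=169382.24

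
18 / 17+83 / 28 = 1915 / 476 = 4.02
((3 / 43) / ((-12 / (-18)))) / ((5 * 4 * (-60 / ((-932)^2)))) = -162867 / 2150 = -75.75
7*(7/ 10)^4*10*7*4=117649/ 250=470.60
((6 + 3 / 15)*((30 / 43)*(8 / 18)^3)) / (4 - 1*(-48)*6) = 992 / 762777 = 0.00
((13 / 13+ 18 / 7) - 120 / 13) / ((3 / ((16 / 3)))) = -8240 / 819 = -10.06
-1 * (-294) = 294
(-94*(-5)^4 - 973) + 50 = -59673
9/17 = 0.53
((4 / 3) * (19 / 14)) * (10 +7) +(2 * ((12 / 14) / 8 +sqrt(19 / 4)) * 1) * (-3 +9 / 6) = 2557 / 84 - 3 * sqrt(19) / 2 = 23.90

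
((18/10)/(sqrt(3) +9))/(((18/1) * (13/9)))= 27/3380-3 * sqrt(3)/3380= 0.01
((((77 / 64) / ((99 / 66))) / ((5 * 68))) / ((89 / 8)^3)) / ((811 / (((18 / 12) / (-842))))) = -77 / 20459353004315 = -0.00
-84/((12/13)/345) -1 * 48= -31443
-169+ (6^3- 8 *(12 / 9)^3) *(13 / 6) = 20891 / 81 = 257.91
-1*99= -99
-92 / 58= -46 / 29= -1.59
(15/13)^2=225/169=1.33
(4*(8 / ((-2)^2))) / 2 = 4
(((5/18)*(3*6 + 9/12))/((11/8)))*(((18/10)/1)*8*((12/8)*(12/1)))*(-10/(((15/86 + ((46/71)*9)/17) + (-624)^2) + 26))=-11210616000/444628361243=-0.03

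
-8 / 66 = -4 / 33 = -0.12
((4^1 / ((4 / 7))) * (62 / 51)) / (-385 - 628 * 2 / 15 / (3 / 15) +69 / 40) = -17360 / 1635961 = -0.01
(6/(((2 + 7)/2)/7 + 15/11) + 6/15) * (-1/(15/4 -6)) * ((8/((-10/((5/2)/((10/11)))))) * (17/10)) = -72556/12875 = -5.64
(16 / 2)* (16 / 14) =64 / 7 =9.14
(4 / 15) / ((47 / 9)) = 12 / 235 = 0.05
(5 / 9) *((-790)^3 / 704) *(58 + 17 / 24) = -434182469375 / 19008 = -22842091.19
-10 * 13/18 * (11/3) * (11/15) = -1573/81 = -19.42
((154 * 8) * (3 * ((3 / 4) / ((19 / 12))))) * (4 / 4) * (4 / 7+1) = 52272 / 19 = 2751.16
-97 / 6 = -16.17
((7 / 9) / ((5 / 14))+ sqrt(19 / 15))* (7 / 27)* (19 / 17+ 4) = 203* sqrt(285) / 2295+ 19894 / 6885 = 4.38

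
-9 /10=-0.90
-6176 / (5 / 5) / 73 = -84.60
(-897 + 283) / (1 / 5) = -3070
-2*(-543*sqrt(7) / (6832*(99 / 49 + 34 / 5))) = 19005*sqrt(7) / 1054568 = 0.05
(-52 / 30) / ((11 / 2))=-52 / 165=-0.32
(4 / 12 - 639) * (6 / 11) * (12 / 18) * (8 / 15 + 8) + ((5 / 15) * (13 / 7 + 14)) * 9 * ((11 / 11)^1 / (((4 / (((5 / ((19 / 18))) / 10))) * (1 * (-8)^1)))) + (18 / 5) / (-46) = -1982.58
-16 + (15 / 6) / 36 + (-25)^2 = 43853 / 72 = 609.07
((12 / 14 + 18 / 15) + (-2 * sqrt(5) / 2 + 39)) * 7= 1437 / 5 -7 * sqrt(5)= 271.75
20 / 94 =10 / 47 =0.21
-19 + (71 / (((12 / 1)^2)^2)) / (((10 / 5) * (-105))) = -82736711 / 4354560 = -19.00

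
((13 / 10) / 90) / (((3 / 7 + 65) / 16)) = 182 / 51525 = 0.00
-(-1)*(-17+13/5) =-72/5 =-14.40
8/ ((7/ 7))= 8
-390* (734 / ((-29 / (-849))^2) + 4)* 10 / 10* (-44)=9078863473680 / 841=10795319231.49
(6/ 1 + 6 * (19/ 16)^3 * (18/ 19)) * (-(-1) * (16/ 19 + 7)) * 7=16574313/ 19456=851.89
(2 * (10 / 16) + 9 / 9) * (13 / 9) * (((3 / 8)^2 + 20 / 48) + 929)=2320175 / 768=3021.06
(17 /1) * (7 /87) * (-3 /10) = -119 /290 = -0.41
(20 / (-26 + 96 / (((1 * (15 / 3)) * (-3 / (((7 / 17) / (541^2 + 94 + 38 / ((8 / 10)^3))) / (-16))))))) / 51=-156186250 / 10355148151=-0.02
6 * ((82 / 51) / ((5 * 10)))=82 / 425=0.19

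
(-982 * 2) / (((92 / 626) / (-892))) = 274170472 / 23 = 11920455.30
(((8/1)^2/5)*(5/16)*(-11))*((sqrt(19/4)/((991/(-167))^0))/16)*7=-77*sqrt(19)/8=-41.95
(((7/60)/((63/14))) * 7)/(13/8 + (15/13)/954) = 135044/1210095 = 0.11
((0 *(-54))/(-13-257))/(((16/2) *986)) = 0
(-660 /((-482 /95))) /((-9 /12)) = -41800 /241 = -173.44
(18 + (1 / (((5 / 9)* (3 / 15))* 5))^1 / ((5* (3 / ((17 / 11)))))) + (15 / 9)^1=16378 / 825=19.85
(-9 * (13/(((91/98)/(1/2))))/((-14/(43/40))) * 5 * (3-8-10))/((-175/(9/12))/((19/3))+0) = 9.85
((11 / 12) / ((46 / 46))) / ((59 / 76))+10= 1979 / 177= 11.18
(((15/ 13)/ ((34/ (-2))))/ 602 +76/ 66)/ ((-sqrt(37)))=-5055101 * sqrt(37)/ 162444282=-0.19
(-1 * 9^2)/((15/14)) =-378/5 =-75.60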